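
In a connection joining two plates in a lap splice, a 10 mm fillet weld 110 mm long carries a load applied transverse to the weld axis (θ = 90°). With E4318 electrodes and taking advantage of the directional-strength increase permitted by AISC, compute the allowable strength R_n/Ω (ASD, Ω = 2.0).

E43XX → F_EXX = 430 MPa.
t_e = 0.707 × 10 = 7.07 mm; A_we = 7.07 × 110 = 777.7 mm².
Directional factor: 1.0 + 0.5 sin^1.5(90°) = 1.5.
F_nw = 0.6 × 430 × 1.5 = 387 MPa.
R_n/Ω = (387 × 777.7) / 2.0 × 10⁻³ = 150.5 kN.

R_n/Ω ≈ 150 kN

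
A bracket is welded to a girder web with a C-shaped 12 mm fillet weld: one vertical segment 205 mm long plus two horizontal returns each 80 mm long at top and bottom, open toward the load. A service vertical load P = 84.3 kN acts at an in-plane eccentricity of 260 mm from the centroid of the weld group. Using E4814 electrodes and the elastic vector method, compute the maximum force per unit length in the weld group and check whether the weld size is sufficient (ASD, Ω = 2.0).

E48XX → F_EXX = 480 MPa.
Total weld length L_w = 365 mm. Treat welds as unit-width lines.
Centroid: x̄ = 2×80×40 / 365 = 17.53 mm from the vertical weld.
Polar moment about centroid: J = I_x + I_y = [205³/12 + 2×80×102.5²] + [205×17.53² + 2(80³/12 + 80×22.47²)] = 2628000 mm³.
Direct shear f_v = P/L_w = 84.3×10³ / 365 = 231 N/mm (vertical).
Torsion M = P·e = 84.3×10³ × 260 = 21918000 N·mm.
Critical point at (x, y) = (62.47, 102.5) from centroid. f_tx = M·y/J = 854.9 N/mm; f_ty = M·x/J = 521 N/mm.
Resultant f_max = √[f_tx² + (f_v + f_ty)²] = √[854.9² + (231 + 521)²] = 1138 N/mm.
Capacity per unit length: r_n/Ω = (1/2.0) × 0.6 × 480 × (0.707 × 12) = 1222 N/mm.
1138 ≤ 1222 → adequate.

f_max ≈ 1140 N/mm; adequate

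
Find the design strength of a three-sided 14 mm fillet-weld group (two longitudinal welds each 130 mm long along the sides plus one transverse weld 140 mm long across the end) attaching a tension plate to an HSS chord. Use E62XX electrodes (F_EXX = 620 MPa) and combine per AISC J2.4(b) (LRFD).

φR_n ≈ 1190 kN

t_e = 0.707 × 14 = 9.898 mm.
R_nwl = 0.6 × 620 × 9.898 × 260 × 10⁻³ = 957.3 kN (longitudinal, 2 welds).
R_nwt = 0.6 × 620 × 9.898 × 140 × 10⁻³ = 515.5 kN (transverse, base value).
(i) R_nwl + R_nwt = 1473 kN; (ii) 0.85 R_nwl + 1.5 R_nwt = 1587 kN.
R_n = max = 1587 kN [governs: (ii)]; φR_n = 1190 kN.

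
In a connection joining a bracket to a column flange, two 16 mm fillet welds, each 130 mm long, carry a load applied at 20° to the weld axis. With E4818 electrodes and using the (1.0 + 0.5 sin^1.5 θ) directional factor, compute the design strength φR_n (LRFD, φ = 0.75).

φR_n ≈ 699 kN

E48XX → F_EXX = 480 MPa.
t_e = 0.707 × 16 = 11.31 mm; A_we = 11.31 × 260 = 2941 mm².
Directional factor: 1.0 + 0.5 sin^1.5(20°) = 1.1.
F_nw = 0.6 × 480 × 1.1 = 316.8 MPa.
φR_n = 0.75 × 316.8 × 2941 × 10⁻³ = 698.8 kN.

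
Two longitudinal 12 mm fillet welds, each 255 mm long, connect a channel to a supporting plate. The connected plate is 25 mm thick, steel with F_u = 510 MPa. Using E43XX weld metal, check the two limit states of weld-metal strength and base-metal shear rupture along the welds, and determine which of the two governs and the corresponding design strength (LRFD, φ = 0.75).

φR_n ≈ 837 kN (weld metal governs)

E43XX → F_EXX = 430 MPa.
t_e = 0.707 × 12 = 8.484 mm; L = 510 mm.
Weld metal: φR_n = 0.75 × 0.6 × 430 × 8.484 × 510 × 10⁻³ = 837.2 kN.
Base metal (shear rupture): φR_n = 0.75 × 0.6 × 510 × 25 × 510 × 10⁻³ = 2926 kN.
Governing: weld metal.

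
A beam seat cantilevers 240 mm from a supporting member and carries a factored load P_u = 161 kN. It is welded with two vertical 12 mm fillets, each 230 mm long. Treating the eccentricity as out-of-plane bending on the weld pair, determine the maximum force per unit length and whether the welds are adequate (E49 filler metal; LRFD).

E49XX → F_EXX = 490 MPa.
L_w = 2 × 230 = 460 mm; section modulus (unit throat) S = 2 × L²/6 = 17630 mm².
Direct shear f_v = P/L_w = 161×10³/460 = 350 N/mm.
Moment M = P × e = 161×10³ × 240 = 38640000 N·mm; bending f_b = M/S = 2191 N/mm.
f_max = √(f_v² + f_b²) = √(350² + 2191²) = 2219 N/mm.
φr_n = 0.75 × 0.6 × 490 × (0.707 × 12) = 1871 N/mm → NOT adequate.

f_max ≈ 2220 N/mm; NOT adequate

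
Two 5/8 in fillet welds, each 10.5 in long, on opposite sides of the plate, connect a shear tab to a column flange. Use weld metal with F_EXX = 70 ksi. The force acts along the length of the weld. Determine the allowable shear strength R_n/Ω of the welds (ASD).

Effective throat t_e = 0.707 × 0.625 = 0.4419 in.
Total length L = 21 in; A_we = 0.4419 × 21 = 9.279 in².
F_nw = 0.6 F_EXX = 0.6 × 70 = 42 ksi.
R_n = 42 × 9.279 = 389.7 kips; R_n/Ω = 389.7/2.0 = 194.9 kips.

R_n/Ω ≈ 195 kips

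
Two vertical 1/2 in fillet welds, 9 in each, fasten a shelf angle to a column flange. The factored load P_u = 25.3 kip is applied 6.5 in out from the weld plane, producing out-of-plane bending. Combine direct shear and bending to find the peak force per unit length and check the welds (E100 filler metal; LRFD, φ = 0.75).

f_max ≈ 6.25 kip/in; adequate

E100XX → F_EXX = 100 ksi.
L_w = 2 × 9 = 18 in; section modulus (unit throat) S = 2 × L²/6 = 27 in².
Direct shear f_v = P/L_w = 25.3/18 = 1.406 kip/in.
Moment M = P × e = 25.3 × 6.5 = 164.45 kip·in; bending f_b = M/S = 6.091 kip/in.
f_max = √(f_v² + f_b²) = √(1.406² + 6.091²) = 6.251 kip/in.
φr_n = 0.75 × 0.6 × 100 × (0.707 × 0.5) = 15.91 kip/in → adequate.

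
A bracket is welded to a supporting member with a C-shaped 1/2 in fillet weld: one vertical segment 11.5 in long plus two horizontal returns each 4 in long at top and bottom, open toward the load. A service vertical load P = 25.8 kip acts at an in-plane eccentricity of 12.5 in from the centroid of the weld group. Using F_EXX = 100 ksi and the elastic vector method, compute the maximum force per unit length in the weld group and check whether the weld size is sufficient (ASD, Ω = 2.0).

Total weld length L_w = 19.5 in. Treat welds as unit-width lines.
Centroid: x̄ = 2×4×2 / 19.5 = 0.8205 in from the vertical weld.
Polar moment about centroid: J = I_x + I_y = [11.5³/12 + 2×4×5.75²] + [11.5×0.8205² + 2(4³/12 + 4×1.179²)] = 420.8 in³.
Direct shear f_v = P/L_w = 25.8 / 19.5 = 1.323 kip/in (vertical).
Torsion M = P·e = 25.8 × 12.5 = 322.5 kip·in.
Critical point at (x, y) = (3.179, 5.75) from centroid. f_tx = M·y/J = 4.407 kip/in; f_ty = M·x/J = 2.437 kip/in.
Resultant f_max = √[f_tx² + (f_v + f_ty)²] = √[4.407² + (1.323 + 2.437)²] = 5.793 kip/in.
Capacity per unit length: r_n/Ω = (1/2.0) × 0.6 × 100 × (0.707 × 0.5) = 10.6 kip/in.
5.793 ≤ 10.6 → adequate.

f_max ≈ 5.79 kip/in; adequate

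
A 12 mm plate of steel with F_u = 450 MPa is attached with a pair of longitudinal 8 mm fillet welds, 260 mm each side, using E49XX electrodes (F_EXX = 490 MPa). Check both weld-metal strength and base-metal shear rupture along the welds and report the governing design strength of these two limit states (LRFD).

t_e = 0.707 × 8 = 5.656 mm; L = 520 mm.
Weld metal: φR_n = 0.75 × 0.6 × 490 × 5.656 × 520 × 10⁻³ = 648.5 kN.
Base metal (shear rupture): φR_n = 0.75 × 0.6 × 450 × 12 × 520 × 10⁻³ = 1264 kN.
Governing: weld metal.

φR_n ≈ 649 kN (weld metal governs)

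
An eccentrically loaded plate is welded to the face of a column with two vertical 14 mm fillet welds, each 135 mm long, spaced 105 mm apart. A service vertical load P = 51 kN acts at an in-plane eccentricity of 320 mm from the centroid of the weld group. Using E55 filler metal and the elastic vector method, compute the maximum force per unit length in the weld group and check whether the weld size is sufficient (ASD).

E55XX → F_EXX = 550 MPa.
Total weld length L_w = 270 mm. Treat welds as unit-width lines.
Polar moment about centroid: J = 2[d³/12 + d(b/2)²] = 2[135³/12 + 135×52.5²] = 1154000 mm³.
Direct shear f_v = P/L_w = 51×10³ / 270 = 188.9 N/mm (vertical).
Torsion M = P·e = 51×10³ × 320 = 16320000 N·mm.
Critical point at (x, y) = (52.5, 67.5) from centroid. f_tx = M·y/J = 954.4 N/mm; f_ty = M·x/J = 742.3 N/mm.
Resultant f_max = √[f_tx² + (f_v + f_ty)²] = √[954.4² + (188.9 + 742.3)²] = 1333 N/mm.
Capacity per unit length: r_n/Ω = (1/2.0) × 0.6 × 550 × (0.707 × 14) = 1633 N/mm.
1333 ≤ 1633 → adequate.

f_max ≈ 1330 N/mm; adequate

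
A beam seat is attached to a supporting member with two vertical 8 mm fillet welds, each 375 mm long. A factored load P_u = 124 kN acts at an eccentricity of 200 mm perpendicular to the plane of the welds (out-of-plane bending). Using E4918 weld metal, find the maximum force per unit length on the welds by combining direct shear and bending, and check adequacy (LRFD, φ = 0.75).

E49XX → F_EXX = 490 MPa.
L_w = 2 × 375 = 750 mm; section modulus (unit throat) S = 2 × L²/6 = 46880 mm².
Direct shear f_v = P/L_w = 124×10³/750 = 165.3 N/mm.
Moment M = P × e = 124×10³ × 200 = 24800000 N·mm; bending f_b = M/S = 529.1 N/mm.
f_max = √(f_v² + f_b²) = √(165.3² + 529.1²) = 554.3 N/mm.
φr_n = 0.75 × 0.6 × 490 × (0.707 × 8) = 1247 N/mm → adequate.

f_max ≈ 554 N/mm; adequate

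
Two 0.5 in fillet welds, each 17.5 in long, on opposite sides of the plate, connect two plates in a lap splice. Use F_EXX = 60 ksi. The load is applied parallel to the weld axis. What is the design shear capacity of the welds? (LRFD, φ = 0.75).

Effective throat t_e = 0.707 × 0.5 = 0.3535 in.
Total length L = 35 in; A_we = 0.3535 × 35 = 12.37 in².
F_nw = 0.6 F_EXX = 0.6 × 60 = 36 ksi.
φR_n = 0.75 × 36 × 12.37 = 334.1 kips.

φR_n ≈ 334 kips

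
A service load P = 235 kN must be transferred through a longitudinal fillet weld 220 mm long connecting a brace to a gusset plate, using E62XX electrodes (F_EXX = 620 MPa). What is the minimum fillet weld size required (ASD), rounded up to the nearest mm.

Total weld length L = 220 mm.
Required throat t_e = P × Ω / (0.6 F_EXX × L) = 235 × 2.0 / (0.6 × 620 × 220 × 10⁻³) = 5.743 mm.
Required leg w = t_e / 0.707 = 8.123 mm → use 9 mm.

w = 9 mm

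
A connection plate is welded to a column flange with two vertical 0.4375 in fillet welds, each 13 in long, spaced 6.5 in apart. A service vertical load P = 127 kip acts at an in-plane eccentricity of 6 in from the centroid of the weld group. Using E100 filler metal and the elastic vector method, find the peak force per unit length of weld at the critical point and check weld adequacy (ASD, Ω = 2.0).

E100XX → F_EXX = 100 ksi.
Total weld length L_w = 26 in. Treat welds as unit-width lines.
Polar moment about centroid: J = 2[d³/12 + d(b/2)²] = 2[13³/12 + 13×3.25²] = 640.8 in³.
Direct shear f_v = P/L_w = 127 / 26 = 4.885 kip/in (vertical).
Torsion M = P·e = 127 × 6 = 762 kip·in.
Critical point at (x, y) = (3.25, 6.5) from centroid. f_tx = M·y/J = 7.73 kip/in; f_ty = M·x/J = 3.865 kip/in.
Resultant f_max = √[f_tx² + (f_v + f_ty)²] = √[7.73² + (4.885 + 3.865)²] = 11.67 kip/in.
Capacity per unit length: r_n/Ω = (1/2.0) × 0.6 × 100 × (0.707 × 0.4375) = 9.279 kip/in.
11.67 > 9.279 → NOT adequate.

f_max ≈ 11.7 kip/in; NOT adequate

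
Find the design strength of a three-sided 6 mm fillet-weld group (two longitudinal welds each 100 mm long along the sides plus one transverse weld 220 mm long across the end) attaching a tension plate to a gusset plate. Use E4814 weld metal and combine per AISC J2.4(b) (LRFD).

φR_n ≈ 458 kN

E48XX → F_EXX = 480 MPa.
t_e = 0.707 × 6 = 4.242 mm.
R_nwl = 0.6 × 480 × 4.242 × 200 × 10⁻³ = 244.3 kN (longitudinal, 2 welds).
R_nwt = 0.6 × 480 × 4.242 × 220 × 10⁻³ = 268.8 kN (transverse, base value).
(i) R_nwl + R_nwt = 513.1 kN; (ii) 0.85 R_nwl + 1.5 R_nwt = 610.8 kN.
R_n = max = 610.8 kN [governs: (ii)]; φR_n = 458.1 kN.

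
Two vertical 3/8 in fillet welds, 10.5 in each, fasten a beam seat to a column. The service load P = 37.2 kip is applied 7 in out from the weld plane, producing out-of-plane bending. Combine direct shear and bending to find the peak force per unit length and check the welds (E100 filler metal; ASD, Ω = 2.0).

f_max ≈ 7.3 kip/in; adequate

E100XX → F_EXX = 100 ksi.
L_w = 2 × 10.5 = 21 in; section modulus (unit throat) S = 2 × L²/6 = 36.75 in².
Direct shear f_v = P/L_w = 37.2/21 = 1.771 kip/in.
Moment M = P × e = 37.2 × 7 = 260.4 kip·in; bending f_b = M/S = 7.086 kip/in.
f_max = √(f_v² + f_b²) = √(1.771² + 7.086²) = 7.304 kip/in.
r_n/Ω = (1/2.0) × 0.6 × 100 × (0.707 × 0.375) = 7.954 kip/in → adequate.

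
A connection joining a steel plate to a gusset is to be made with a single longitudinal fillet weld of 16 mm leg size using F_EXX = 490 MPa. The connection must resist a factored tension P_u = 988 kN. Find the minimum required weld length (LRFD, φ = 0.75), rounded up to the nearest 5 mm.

L = 400 mm

Throat t_e = 0.707 × 16 = 11.31 mm.
φr_n = 0.75 × 0.6 × 490 × 11.31 × 10⁻³ = 2.494 kN/mm.
L_req = P_u / φr_n = 988 / 2.494 = 396.1 mm total.
Round up → use L = 400 mm.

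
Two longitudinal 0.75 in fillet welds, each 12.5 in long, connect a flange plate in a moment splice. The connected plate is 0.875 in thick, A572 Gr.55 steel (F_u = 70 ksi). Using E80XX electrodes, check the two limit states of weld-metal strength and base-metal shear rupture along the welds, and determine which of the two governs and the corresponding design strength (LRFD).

E80XX → F_EXX = 80 ksi.
t_e = 0.707 × 0.75 = 0.5302 in; L = 25 in.
Weld metal: φR_n = 0.75 × 0.6 × 80 × 0.5302 × 25 = 477.2 kip.
Base metal (shear rupture): φR_n = 0.75 × 0.6 × 70 × 0.875 × 25 = 689.1 kip.
Governing: weld metal.

φR_n ≈ 477 kip (weld metal governs)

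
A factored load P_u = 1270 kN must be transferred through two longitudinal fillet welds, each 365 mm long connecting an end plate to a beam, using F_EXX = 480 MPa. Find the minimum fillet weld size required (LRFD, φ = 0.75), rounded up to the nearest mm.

w = 12 mm

Total weld length L = 730 mm.
Required throat t_e = P_u / (φ × 0.6 F_EXX × L) = 1270 / (0.75 × 0.6 × 480 × 730 × 10⁻³) = 8.054 mm.
Required leg w = t_e / 0.707 = 11.39 mm → use 12 mm.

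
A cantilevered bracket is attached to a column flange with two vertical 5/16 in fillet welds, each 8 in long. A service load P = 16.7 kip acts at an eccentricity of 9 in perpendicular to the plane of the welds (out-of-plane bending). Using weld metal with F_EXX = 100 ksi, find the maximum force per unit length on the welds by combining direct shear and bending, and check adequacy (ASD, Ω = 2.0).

L_w = 2 × 8 = 16 in; section modulus (unit throat) S = 2 × L²/6 = 21.33 in².
Direct shear f_v = P/L_w = 16.7/16 = 1.044 kip/in.
Moment M = P × e = 16.7 × 9 = 150.3 kip·in; bending f_b = M/S = 7.045 kip/in.
f_max = √(f_v² + f_b²) = √(1.044² + 7.045²) = 7.122 kip/in.
r_n/Ω = (1/2.0) × 0.6 × 100 × (0.707 × 0.3125) = 6.628 kip/in → NOT adequate.

f_max ≈ 7.12 kip/in; NOT adequate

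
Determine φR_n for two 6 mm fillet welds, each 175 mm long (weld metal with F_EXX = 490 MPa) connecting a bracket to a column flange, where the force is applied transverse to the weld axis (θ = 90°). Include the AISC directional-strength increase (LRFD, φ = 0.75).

t_e = 0.707 × 6 = 4.242 mm; A_we = 4.242 × 350 = 1485 mm².
Directional factor: 1.0 + 0.5 sin^1.5(90°) = 1.5.
F_nw = 0.6 × 490 × 1.5 = 441 MPa.
φR_n = 0.75 × 441 × 1485 × 10⁻³ = 491.1 kN.

φR_n ≈ 491 kN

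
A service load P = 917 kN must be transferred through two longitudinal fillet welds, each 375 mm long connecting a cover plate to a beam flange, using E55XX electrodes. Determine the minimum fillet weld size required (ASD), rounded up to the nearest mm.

E55XX → F_EXX = 550 MPa.
Total weld length L = 750 mm.
Required throat t_e = P × Ω / (0.6 F_EXX × L) = 917 × 2.0 / (0.6 × 550 × 750 × 10⁻³) = 7.41 mm.
Required leg w = t_e / 0.707 = 10.48 mm → use 11 mm.

w = 11 mm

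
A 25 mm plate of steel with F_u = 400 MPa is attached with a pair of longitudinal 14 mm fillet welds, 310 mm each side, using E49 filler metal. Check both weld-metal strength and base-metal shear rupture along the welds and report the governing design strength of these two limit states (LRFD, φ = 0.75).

E49XX → F_EXX = 490 MPa.
t_e = 0.707 × 14 = 9.898 mm; L = 620 mm.
Weld metal: φR_n = 0.75 × 0.6 × 490 × 9.898 × 620 × 10⁻³ = 1353 kN.
Base metal (shear rupture): φR_n = 0.75 × 0.6 × 400 × 25 × 620 × 10⁻³ = 2790 kN.
Governing: weld metal.

φR_n ≈ 1350 kN (weld metal governs)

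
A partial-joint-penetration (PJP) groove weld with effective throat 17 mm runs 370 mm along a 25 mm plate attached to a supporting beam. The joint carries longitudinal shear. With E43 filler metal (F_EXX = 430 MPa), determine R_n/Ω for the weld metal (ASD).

R_n/Ω ≈ 811 kN

Effective throat (given) t_e = 17 mm.
A_we = 17 × 370 = 6290 mm².
F_nw = 0.6 F_EXX = 258 MPa.
R_n/Ω = (258 × 6290) / 2.0 × 10⁻³ = 811.4 kN.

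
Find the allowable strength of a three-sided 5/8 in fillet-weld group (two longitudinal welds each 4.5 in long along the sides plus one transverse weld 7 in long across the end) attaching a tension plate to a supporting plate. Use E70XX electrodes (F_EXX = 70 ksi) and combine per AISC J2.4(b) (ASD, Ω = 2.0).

t_e = 0.707 × 0.625 = 0.4419 in.
R_nwl = 0.6 × 70 × 0.4419 × 9 = 167 kip (longitudinal, 2 welds).
R_nwt = 0.6 × 70 × 0.4419 × 7 = 129.9 kip (transverse, base value).
(i) R_nwl + R_nwt = 296.9 kip; (ii) 0.85 R_nwl + 1.5 R_nwt = 336.8 kip.
R_n = max = 336.8 kip [governs: (ii)]; R_n/Ω = 168.4 kip.

R_n/Ω ≈ 168 kip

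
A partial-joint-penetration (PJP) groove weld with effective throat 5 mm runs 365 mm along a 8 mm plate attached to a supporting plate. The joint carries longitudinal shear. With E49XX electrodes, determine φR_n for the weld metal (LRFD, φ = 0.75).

φR_n ≈ 402 kN

E49XX → F_EXX = 490 MPa.
Effective throat (given) t_e = 5 mm.
A_we = 5 × 365 = 1825 mm².
F_nw = 0.6 F_EXX = 294 MPa.
φR_n = 0.75 × 294 × 1825 × 10⁻³ = 402.4 kN.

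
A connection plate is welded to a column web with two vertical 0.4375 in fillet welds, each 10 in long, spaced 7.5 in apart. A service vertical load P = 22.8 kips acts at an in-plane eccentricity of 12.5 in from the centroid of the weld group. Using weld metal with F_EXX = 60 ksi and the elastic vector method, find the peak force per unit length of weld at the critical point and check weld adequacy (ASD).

f_max ≈ 4.75 kip/in; adequate

Total weld length L_w = 20 in. Treat welds as unit-width lines.
Polar moment about centroid: J = 2[d³/12 + d(b/2)²] = 2[10³/12 + 10×3.75²] = 447.9 in³.
Direct shear f_v = P/L_w = 22.8 / 20 = 1.14 kip/in (vertical).
Torsion M = P·e = 22.8 × 12.5 = 285 kip·in.
Critical point at (x, y) = (3.75, 5) from centroid. f_tx = M·y/J = 3.181 kip/in; f_ty = M·x/J = 2.386 kip/in.
Resultant f_max = √[f_tx² + (f_v + f_ty)²] = √[3.181² + (1.14 + 2.386)²] = 4.749 kip/in.
Capacity per unit length: r_n/Ω = (1/2.0) × 0.6 × 60 × (0.707 × 0.4375) = 5.568 kip/in.
4.749 ≤ 5.568 → adequate.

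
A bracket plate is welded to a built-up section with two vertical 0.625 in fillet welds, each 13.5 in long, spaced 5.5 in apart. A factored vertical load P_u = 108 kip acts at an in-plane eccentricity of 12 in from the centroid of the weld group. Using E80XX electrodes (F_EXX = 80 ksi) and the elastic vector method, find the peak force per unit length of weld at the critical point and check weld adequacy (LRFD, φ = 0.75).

Total weld length L_w = 27 in. Treat welds as unit-width lines.
Polar moment about centroid: J = 2[d³/12 + d(b/2)²] = 2[13.5³/12 + 13.5×2.75²] = 614.2 in³.
Direct shear f_v = P/L_w = 108 / 27 = 4 kip/in (vertical).
Torsion M = P·e = 108 × 12 = 1296 kip·in.
Critical point at (x, y) = (2.75, 6.75) from centroid. f_tx = M·y/J = 14.24 kip/in; f_ty = M·x/J = 5.802 kip/in.
Resultant f_max = √[f_tx² + (f_v + f_ty)²] = √[14.24² + (4 + 5.802)²] = 17.29 kip/in.
Capacity per unit length: φr_n = 0.75 × 0.6 × 80 × (0.707 × 0.625) = 15.91 kip/in.
17.29 > 15.91 → NOT adequate.

f_max ≈ 17.3 kip/in; NOT adequate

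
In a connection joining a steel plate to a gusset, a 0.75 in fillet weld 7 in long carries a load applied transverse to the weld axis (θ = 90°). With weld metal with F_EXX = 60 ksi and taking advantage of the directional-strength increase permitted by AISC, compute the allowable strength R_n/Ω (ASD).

t_e = 0.707 × 0.75 = 0.5302 in; A_we = 0.5302 × 7 = 3.712 in².
Directional factor: 1.0 + 0.5 sin^1.5(90°) = 1.5.
F_nw = 0.6 × 60 × 1.5 = 54 ksi.
R_n/Ω = (54 × 3.712) / 2.0 = 100.2 kips.

R_n/Ω ≈ 100 kips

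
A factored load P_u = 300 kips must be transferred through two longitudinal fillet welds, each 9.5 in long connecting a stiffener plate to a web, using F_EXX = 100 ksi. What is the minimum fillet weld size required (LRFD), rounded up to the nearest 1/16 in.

Total weld length L = 19 in.
Required throat t_e = P_u / (φ × 0.6 F_EXX × L) = 300 / (0.75 × 0.6 × 100 × 19) = 0.3509 in.
Required leg w = t_e / 0.707 = 0.4963 in → use 1/2 in.

w = 1/2 in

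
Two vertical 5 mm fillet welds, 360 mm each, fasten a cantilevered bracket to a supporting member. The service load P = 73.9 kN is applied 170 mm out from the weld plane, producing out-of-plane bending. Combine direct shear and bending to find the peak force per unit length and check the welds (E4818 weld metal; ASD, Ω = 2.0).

f_max ≈ 308 N/mm; adequate

E48XX → F_EXX = 480 MPa.
L_w = 2 × 360 = 720 mm; section modulus (unit throat) S = 2 × L²/6 = 43200 mm².
Direct shear f_v = P/L_w = 73.9×10³/720 = 102.6 N/mm.
Moment M = P × e = 73.9×10³ × 170 = 12563000 N·mm; bending f_b = M/S = 290.8 N/mm.
f_max = √(f_v² + f_b²) = √(102.6² + 290.8²) = 308.4 N/mm.
r_n/Ω = (1/2.0) × 0.6 × 480 × (0.707 × 5) = 509 N/mm → adequate.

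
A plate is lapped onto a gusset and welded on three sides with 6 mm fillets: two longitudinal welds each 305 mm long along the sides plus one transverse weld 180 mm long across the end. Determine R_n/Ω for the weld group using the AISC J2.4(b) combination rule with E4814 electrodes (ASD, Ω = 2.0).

E48XX → F_EXX = 480 MPa.
t_e = 0.707 × 6 = 4.242 mm.
R_nwl = 0.6 × 480 × 4.242 × 610 × 10⁻³ = 745.2 kN (longitudinal, 2 welds).
R_nwt = 0.6 × 480 × 4.242 × 180 × 10⁻³ = 219.9 kN (transverse, base value).
(i) R_nwl + R_nwt = 965.1 kN; (ii) 0.85 R_nwl + 1.5 R_nwt = 963.3 kN.
R_n = max = 965.1 kN [governs: (i)]; R_n/Ω = 482.6 kN.

R_n/Ω ≈ 483 kN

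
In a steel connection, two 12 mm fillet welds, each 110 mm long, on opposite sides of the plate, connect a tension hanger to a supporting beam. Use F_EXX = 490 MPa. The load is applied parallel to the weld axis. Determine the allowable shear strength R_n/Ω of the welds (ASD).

R_n/Ω ≈ 274 kN

Effective throat t_e = 0.707 × 12 = 8.484 mm.
Total length L = 220 mm; A_we = 8.484 × 220 = 1866 mm².
F_nw = 0.6 F_EXX = 0.6 × 490 = 294 MPa.
R_n = 294 × 1866 × 10⁻³ = 548.7 kN; R_n/Ω = 548.7/2.0 = 274.4 kN.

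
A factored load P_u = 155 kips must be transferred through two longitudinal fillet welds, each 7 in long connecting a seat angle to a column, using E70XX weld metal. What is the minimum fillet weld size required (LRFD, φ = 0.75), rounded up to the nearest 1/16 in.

w = 1/2 in

E70XX → F_EXX = 70 ksi.
Total weld length L = 14 in.
Required throat t_e = P_u / (φ × 0.6 F_EXX × L) = 155 / (0.75 × 0.6 × 70 × 14) = 0.3515 in.
Required leg w = t_e / 0.707 = 0.4971 in → use 1/2 in.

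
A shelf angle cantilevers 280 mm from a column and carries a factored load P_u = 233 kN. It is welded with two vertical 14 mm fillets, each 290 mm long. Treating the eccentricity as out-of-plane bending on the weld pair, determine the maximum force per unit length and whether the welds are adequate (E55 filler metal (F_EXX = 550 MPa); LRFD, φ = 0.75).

f_max ≈ 2360 N/mm; adequate

L_w = 2 × 290 = 580 mm; section modulus (unit throat) S = 2 × L²/6 = 28030 mm².
Direct shear f_v = P/L_w = 233×10³/580 = 401.7 N/mm.
Moment M = P × e = 233×10³ × 280 = 65240000 N·mm; bending f_b = M/S = 2327 N/mm.
f_max = √(f_v² + f_b²) = √(401.7² + 2327²) = 2362 N/mm.
φr_n = 0.75 × 0.6 × 550 × (0.707 × 14) = 2450 N/mm → adequate.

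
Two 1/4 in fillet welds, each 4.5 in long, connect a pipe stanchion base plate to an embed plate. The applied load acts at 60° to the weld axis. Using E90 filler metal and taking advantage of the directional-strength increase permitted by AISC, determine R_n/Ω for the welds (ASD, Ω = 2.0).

R_n/Ω ≈ 60.3 kips

E90XX → F_EXX = 90 ksi.
t_e = 0.707 × 0.25 = 0.1767 in; A_we = 0.1767 × 9 = 1.591 in².
Directional factor: 1.0 + 0.5 sin^1.5(60°) = 1.403.
F_nw = 0.6 × 90 × 1.403 = 75.76 ksi.
R_n/Ω = (75.76 × 1.591) / 2.0 = 60.26 kips.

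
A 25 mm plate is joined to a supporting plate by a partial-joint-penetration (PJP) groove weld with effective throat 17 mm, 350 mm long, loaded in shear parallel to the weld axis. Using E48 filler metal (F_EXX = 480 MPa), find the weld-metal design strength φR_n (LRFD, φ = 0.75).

φR_n ≈ 1290 kN

Effective throat (given) t_e = 17 mm.
A_we = 17 × 350 = 5950 mm².
F_nw = 0.6 F_EXX = 288 MPa.
φR_n = 0.75 × 288 × 5950 × 10⁻³ = 1285 kN.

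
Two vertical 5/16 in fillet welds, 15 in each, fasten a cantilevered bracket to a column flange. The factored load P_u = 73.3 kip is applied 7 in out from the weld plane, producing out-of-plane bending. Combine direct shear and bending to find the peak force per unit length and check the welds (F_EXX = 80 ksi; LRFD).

f_max ≈ 7.26 kip/in; adequate

L_w = 2 × 15 = 30 in; section modulus (unit throat) S = 2 × L²/6 = 75 in².
Direct shear f_v = P/L_w = 73.3/30 = 2.443 kip/in.
Moment M = P × e = 73.3 × 7 = 513.1 kip·in; bending f_b = M/S = 6.841 kip/in.
f_max = √(f_v² + f_b²) = √(2.443² + 6.841²) = 7.265 kip/in.
φr_n = 0.75 × 0.6 × 80 × (0.707 × 0.3125) = 7.954 kip/in → adequate.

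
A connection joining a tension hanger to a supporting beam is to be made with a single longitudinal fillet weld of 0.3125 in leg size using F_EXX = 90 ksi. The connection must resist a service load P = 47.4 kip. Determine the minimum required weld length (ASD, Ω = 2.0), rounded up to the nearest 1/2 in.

L = 8 in

Throat t_e = 0.707 × 0.3125 = 0.2209 in.
r_n/Ω = (0.6 × 90 × 0.2209) / 2.0 = 5.965 kip/in.
L_req = P / (r_n/Ω) = 47.4 / 5.965 = 7.946 in total.
Round up → use L = 8 in.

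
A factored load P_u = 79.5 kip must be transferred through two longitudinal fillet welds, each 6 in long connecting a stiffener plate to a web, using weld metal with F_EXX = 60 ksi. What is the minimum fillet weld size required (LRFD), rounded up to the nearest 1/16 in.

w = 3/8 in

Total weld length L = 12 in.
Required throat t_e = P_u / (φ × 0.6 F_EXX × L) = 79.5 / (0.75 × 0.6 × 60 × 12) = 0.2454 in.
Required leg w = t_e / 0.707 = 0.3471 in → use 3/8 in.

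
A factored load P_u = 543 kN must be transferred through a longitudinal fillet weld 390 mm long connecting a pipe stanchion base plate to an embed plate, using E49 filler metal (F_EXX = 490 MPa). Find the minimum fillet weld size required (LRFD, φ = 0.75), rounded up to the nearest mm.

w = 9 mm

Total weld length L = 390 mm.
Required throat t_e = P_u / (φ × 0.6 F_EXX × L) = 543 / (0.75 × 0.6 × 490 × 390 × 10⁻³) = 6.314 mm.
Required leg w = t_e / 0.707 = 8.931 mm → use 9 mm.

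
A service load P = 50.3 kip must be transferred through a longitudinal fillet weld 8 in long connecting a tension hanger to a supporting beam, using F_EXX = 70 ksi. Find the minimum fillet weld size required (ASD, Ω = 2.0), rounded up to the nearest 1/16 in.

w = 7/16 in

Total weld length L = 8 in.
Required throat t_e = P × Ω / (0.6 F_EXX × L) = 50.3 × 2.0 / (0.6 × 70 × 8) = 0.2994 in.
Required leg w = t_e / 0.707 = 0.4235 in → use 7/16 in.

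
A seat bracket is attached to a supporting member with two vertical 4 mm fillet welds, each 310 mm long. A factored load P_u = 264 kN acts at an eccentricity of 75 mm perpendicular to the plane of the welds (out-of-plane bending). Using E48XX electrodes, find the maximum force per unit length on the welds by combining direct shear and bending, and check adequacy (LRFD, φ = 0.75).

E48XX → F_EXX = 480 MPa.
L_w = 2 × 310 = 620 mm; section modulus (unit throat) S = 2 × L²/6 = 32030 mm².
Direct shear f_v = P/L_w = 264×10³/620 = 425.8 N/mm.
Moment M = P × e = 264×10³ × 75 = 19800000 N·mm; bending f_b = M/S = 618.1 N/mm.
f_max = √(f_v² + f_b²) = √(425.8² + 618.1²) = 750.6 N/mm.
φr_n = 0.75 × 0.6 × 480 × (0.707 × 4) = 610.8 N/mm → NOT adequate.

f_max ≈ 751 N/mm; NOT adequate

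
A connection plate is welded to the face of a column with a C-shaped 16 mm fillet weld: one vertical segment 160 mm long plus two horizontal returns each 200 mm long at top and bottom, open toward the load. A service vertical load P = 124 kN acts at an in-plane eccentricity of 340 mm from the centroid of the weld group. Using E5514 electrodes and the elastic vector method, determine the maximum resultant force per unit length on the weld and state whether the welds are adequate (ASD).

E55XX → F_EXX = 550 MPa.
Total weld length L_w = 560 mm. Treat welds as unit-width lines.
Centroid: x̄ = 2×200×100 / 560 = 71.43 mm from the vertical weld.
Polar moment about centroid: J = I_x + I_y = [160³/12 + 2×200×80²] + [160×71.43² + 2(200³/12 + 200×28.57²)] = 5378000 mm³.
Direct shear f_v = P/L_w = 124×10³ / 560 = 221.4 N/mm (vertical).
Torsion M = P·e = 124×10³ × 340 = 42160000 N·mm.
Critical point at (x, y) = (128.6, 80) from centroid. f_tx = M·y/J = 627.2 N/mm; f_ty = M·x/J = 1008 N/mm.
Resultant f_max = √[f_tx² + (f_v + f_ty)²] = √[627.2² + (221.4 + 1008)²] = 1380 N/mm.
Capacity per unit length: r_n/Ω = (1/2.0) × 0.6 × 550 × (0.707 × 16) = 1866 N/mm.
1380 ≤ 1866 → adequate.

f_max ≈ 1380 N/mm; adequate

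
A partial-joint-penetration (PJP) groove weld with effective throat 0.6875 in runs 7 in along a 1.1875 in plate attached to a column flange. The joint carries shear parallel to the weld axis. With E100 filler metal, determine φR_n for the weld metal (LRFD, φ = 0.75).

φR_n ≈ 217 kip

E100XX → F_EXX = 100 ksi.
Effective throat (given) t_e = 0.6875 in.
A_we = 0.6875 × 7 = 4.812 in².
F_nw = 0.6 F_EXX = 60 ksi.
φR_n = 0.75 × 60 × 4.812 = 216.6 kip.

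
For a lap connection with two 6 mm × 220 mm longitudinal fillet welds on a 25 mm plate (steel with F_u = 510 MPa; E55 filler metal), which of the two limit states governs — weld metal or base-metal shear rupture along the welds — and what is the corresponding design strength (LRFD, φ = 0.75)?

φR_n ≈ 462 kN (weld metal governs)

E55XX → F_EXX = 550 MPa.
t_e = 0.707 × 6 = 4.242 mm; L = 440 mm.
Weld metal: φR_n = 0.75 × 0.6 × 550 × 4.242 × 440 × 10⁻³ = 462 kN.
Base metal (shear rupture): φR_n = 0.75 × 0.6 × 510 × 25 × 440 × 10⁻³ = 2524 kN.
Governing: weld metal.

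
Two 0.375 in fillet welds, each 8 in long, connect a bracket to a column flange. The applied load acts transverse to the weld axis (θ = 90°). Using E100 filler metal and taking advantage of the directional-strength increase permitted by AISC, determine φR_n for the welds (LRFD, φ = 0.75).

E100XX → F_EXX = 100 ksi.
t_e = 0.707 × 0.375 = 0.2651 in; A_we = 0.2651 × 16 = 4.242 in².
Directional factor: 1.0 + 0.5 sin^1.5(90°) = 1.5.
F_nw = 0.6 × 100 × 1.5 = 90 ksi.
φR_n = 0.75 × 90 × 4.242 = 286.3 kip.

φR_n ≈ 286 kip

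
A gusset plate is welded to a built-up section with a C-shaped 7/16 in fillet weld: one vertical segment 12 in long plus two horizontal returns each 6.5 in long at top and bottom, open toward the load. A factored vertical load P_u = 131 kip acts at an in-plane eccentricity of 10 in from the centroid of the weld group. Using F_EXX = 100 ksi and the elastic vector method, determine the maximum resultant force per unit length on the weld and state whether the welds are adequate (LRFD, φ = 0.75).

f_max ≈ 17.7 kip/in; NOT adequate

Total weld length L_w = 25 in. Treat welds as unit-width lines.
Centroid: x̄ = 2×6.5×3.25 / 25 = 1.69 in from the vertical weld.
Polar moment about centroid: J = I_x + I_y = [12³/12 + 2×6.5×6²] + [12×1.69² + 2(6.5³/12 + 6.5×1.56²)] = 723.7 in³.
Direct shear f_v = P/L_w = 131 / 25 = 5.24 kip/in (vertical).
Torsion M = P·e = 131 × 10 = 1310 kip·in.
Critical point at (x, y) = (4.81, 6) from centroid. f_tx = M·y/J = 10.86 kip/in; f_ty = M·x/J = 8.707 kip/in.
Resultant f_max = √[f_tx² + (f_v + f_ty)²] = √[10.86² + (5.24 + 8.707)²] = 17.68 kip/in.
Capacity per unit length: φr_n = 0.75 × 0.6 × 100 × (0.707 × 0.4375) = 13.92 kip/in.
17.68 > 13.92 → NOT adequate.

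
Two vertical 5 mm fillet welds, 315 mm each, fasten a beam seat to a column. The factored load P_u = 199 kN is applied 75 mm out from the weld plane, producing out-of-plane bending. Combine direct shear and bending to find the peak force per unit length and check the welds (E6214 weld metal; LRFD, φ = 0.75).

f_max ≈ 551 N/mm; adequate

E62XX → F_EXX = 620 MPa.
L_w = 2 × 315 = 630 mm; section modulus (unit throat) S = 2 × L²/6 = 33080 mm².
Direct shear f_v = P/L_w = 199×10³/630 = 315.9 N/mm.
Moment M = P × e = 199×10³ × 75 = 14925000 N·mm; bending f_b = M/S = 451.2 N/mm.
f_max = √(f_v² + f_b²) = √(315.9² + 451.2²) = 550.8 N/mm.
φr_n = 0.75 × 0.6 × 620 × (0.707 × 5) = 986.3 N/mm → adequate.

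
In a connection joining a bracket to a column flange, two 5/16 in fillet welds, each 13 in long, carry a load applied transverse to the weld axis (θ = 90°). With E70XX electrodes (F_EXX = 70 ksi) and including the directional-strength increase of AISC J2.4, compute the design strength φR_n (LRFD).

t_e = 0.707 × 0.3125 = 0.2209 in; A_we = 0.2209 × 26 = 5.744 in².
Directional factor: 1.0 + 0.5 sin^1.5(90°) = 1.5.
F_nw = 0.6 × 70 × 1.5 = 63 ksi.
φR_n = 0.75 × 63 × 5.744 = 271.4 kips.

φR_n ≈ 271 kips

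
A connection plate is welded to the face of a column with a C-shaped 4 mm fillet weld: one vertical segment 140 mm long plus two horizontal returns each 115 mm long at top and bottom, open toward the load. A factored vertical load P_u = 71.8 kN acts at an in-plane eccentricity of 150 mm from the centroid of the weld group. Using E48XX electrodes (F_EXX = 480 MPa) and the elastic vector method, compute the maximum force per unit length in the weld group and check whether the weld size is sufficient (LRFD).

Total weld length L_w = 370 mm. Treat welds as unit-width lines.
Centroid: x̄ = 2×115×57.5 / 370 = 35.74 mm from the vertical weld.
Polar moment about centroid: J = I_x + I_y = [140³/12 + 2×115×70²] + [140×35.74² + 2(115³/12 + 115×21.76²)] = 1897000 mm³.
Direct shear f_v = P/L_w = 71.8×10³ / 370 = 194.1 N/mm (vertical).
Torsion M = P·e = 71.8×10³ × 150 = 10770000 N·mm.
Critical point at (x, y) = (79.26, 70) from centroid. f_tx = M·y/J = 397.4 N/mm; f_ty = M·x/J = 450 N/mm.
Resultant f_max = √[f_tx² + (f_v + f_ty)²] = √[397.4² + (194.1 + 450)²] = 756.8 N/mm.
Capacity per unit length: φr_n = 0.75 × 0.6 × 480 × (0.707 × 4) = 610.8 N/mm.
756.8 > 610.8 → NOT adequate.

f_max ≈ 757 N/mm; NOT adequate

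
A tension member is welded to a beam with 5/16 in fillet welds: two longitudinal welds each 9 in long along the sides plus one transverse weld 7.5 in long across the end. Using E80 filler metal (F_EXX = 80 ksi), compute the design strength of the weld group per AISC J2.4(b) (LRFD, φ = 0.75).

t_e = 0.707 × 0.3125 = 0.2209 in.
R_nwl = 0.6 × 80 × 0.2209 × 18 = 190.9 kips (longitudinal, 2 welds).
R_nwt = 0.6 × 80 × 0.2209 × 7.5 = 79.54 kips (transverse, base value).
(i) R_nwl + R_nwt = 270.4 kips; (ii) 0.85 R_nwl + 1.5 R_nwt = 281.6 kips.
R_n = max = 281.6 kips [governs: (ii)]; φR_n = 211.2 kips.

φR_n ≈ 211 kips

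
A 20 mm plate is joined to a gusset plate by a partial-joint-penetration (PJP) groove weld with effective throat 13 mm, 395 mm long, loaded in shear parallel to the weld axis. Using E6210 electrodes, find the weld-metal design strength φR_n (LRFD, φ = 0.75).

E62XX → F_EXX = 620 MPa.
Effective throat (given) t_e = 13 mm.
A_we = 13 × 395 = 5135 mm².
F_nw = 0.6 F_EXX = 372 MPa.
φR_n = 0.75 × 372 × 5135 × 10⁻³ = 1433 kN.

φR_n ≈ 1430 kN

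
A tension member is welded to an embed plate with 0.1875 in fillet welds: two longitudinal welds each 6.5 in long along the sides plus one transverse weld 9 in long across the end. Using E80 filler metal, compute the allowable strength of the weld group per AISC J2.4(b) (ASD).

E80XX → F_EXX = 80 ksi.
t_e = 0.707 × 0.1875 = 0.1326 in.
R_nwl = 0.6 × 80 × 0.1326 × 13 = 82.72 kips (longitudinal, 2 welds).
R_nwt = 0.6 × 80 × 0.1326 × 9 = 57.27 kips (transverse, base value).
(i) R_nwl + R_nwt = 140 kips; (ii) 0.85 R_nwl + 1.5 R_nwt = 156.2 kips.
R_n = max = 156.2 kips [governs: (ii)]; R_n/Ω = 78.11 kips.

R_n/Ω ≈ 78.1 kips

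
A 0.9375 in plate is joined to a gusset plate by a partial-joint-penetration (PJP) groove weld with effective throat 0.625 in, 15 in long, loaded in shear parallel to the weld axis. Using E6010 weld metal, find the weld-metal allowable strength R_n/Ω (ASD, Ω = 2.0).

R_n/Ω ≈ 169 kips

E60XX → F_EXX = 60 ksi.
Effective throat (given) t_e = 0.625 in.
A_we = 0.625 × 15 = 9.375 in².
F_nw = 0.6 F_EXX = 36 ksi.
R_n/Ω = (36 × 9.375) / 2.0 = 168.8 kips.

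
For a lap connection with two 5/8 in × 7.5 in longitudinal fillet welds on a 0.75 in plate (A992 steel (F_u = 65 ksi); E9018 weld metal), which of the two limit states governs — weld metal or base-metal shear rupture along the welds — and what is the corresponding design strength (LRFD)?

φR_n ≈ 268 kip (weld metal governs)

E90XX → F_EXX = 90 ksi.
t_e = 0.707 × 0.625 = 0.4419 in; L = 15 in.
Weld metal: φR_n = 0.75 × 0.6 × 90 × 0.4419 × 15 = 268.4 kip.
Base metal (shear rupture): φR_n = 0.75 × 0.6 × 65 × 0.75 × 15 = 329.1 kip.
Governing: weld metal.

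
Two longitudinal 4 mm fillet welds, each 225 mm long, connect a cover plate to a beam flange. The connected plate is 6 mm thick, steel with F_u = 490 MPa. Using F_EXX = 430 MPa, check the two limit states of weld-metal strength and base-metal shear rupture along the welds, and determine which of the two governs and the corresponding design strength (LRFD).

φR_n ≈ 246 kN (weld metal governs)

t_e = 0.707 × 4 = 2.828 mm; L = 450 mm.
Weld metal: φR_n = 0.75 × 0.6 × 430 × 2.828 × 450 × 10⁻³ = 246.2 kN.
Base metal (shear rupture): φR_n = 0.75 × 0.6 × 490 × 6 × 450 × 10⁻³ = 595.4 kN.
Governing: weld metal.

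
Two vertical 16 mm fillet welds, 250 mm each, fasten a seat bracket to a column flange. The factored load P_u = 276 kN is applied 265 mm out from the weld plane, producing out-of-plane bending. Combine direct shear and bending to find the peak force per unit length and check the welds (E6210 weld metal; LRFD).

f_max ≈ 3550 N/mm; NOT adequate

E62XX → F_EXX = 620 MPa.
L_w = 2 × 250 = 500 mm; section modulus (unit throat) S = 2 × L²/6 = 20830 mm².
Direct shear f_v = P/L_w = 276×10³/500 = 552 N/mm.
Moment M = P × e = 276×10³ × 265 = 73140000 N·mm; bending f_b = M/S = 3511 N/mm.
f_max = √(f_v² + f_b²) = √(552² + 3511²) = 3554 N/mm.
φr_n = 0.75 × 0.6 × 620 × (0.707 × 16) = 3156 N/mm → NOT adequate.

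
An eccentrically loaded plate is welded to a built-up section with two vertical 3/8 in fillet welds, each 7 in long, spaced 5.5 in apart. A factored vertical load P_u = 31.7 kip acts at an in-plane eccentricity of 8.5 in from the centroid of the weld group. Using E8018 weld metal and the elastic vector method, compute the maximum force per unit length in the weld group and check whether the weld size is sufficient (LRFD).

f_max ≈ 8.93 kip/in; adequate

E80XX → F_EXX = 80 ksi.
Total weld length L_w = 14 in. Treat welds as unit-width lines.
Polar moment about centroid: J = 2[d³/12 + d(b/2)²] = 2[7³/12 + 7×2.75²] = 163 in³.
Direct shear f_v = P/L_w = 31.7 / 14 = 2.264 kip/in (vertical).
Torsion M = P·e = 31.7 × 8.5 = 269.45 kip·in.
Critical point at (x, y) = (2.75, 3.5) from centroid. f_tx = M·y/J = 5.784 kip/in; f_ty = M·x/J = 4.545 kip/in.
Resultant f_max = √[f_tx² + (f_v + f_ty)²] = √[5.784² + (2.264 + 4.545)²] = 8.934 kip/in.
Capacity per unit length: φr_n = 0.75 × 0.6 × 80 × (0.707 × 0.375) = 9.544 kip/in.
8.934 ≤ 9.544 → adequate.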